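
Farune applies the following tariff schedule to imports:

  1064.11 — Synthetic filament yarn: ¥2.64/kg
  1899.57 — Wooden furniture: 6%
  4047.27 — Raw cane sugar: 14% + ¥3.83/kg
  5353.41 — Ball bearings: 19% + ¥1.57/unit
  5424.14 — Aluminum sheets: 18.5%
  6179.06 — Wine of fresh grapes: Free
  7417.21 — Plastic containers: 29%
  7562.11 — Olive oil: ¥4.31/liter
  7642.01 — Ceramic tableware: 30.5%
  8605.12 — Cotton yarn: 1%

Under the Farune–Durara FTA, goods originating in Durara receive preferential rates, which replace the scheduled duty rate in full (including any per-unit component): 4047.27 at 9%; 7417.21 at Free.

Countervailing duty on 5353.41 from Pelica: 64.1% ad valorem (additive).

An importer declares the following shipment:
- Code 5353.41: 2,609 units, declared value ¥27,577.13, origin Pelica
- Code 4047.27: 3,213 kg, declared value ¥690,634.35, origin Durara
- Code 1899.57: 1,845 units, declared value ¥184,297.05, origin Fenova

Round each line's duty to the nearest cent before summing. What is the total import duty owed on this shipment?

Line 1 (5353.41, Pelica, 2,609 units, ¥27,577.13):
Base rate for 5353.41 is 19% + ¥1.57/unit.
Additional duty on 5353.41 from Pelica: +64.1%. Applied ad valorem rate: 19% + 64.1% = 83.1%.
Duty = ¥27,577.13 × 83.1% + 2,609 × ¥1.57 = ¥27,012.73.
Line 2 (4047.27, Durara, 3,213 kg, ¥690,634.35):
Base rate for 4047.27 is 14% + ¥3.83/kg.
Origin Durara qualifies under the Farune–Durara agreement and 4047.27 is covered: preferential rate 9% applies instead.
Duty = ¥690,634.35 × 9% = ¥62,157.09.
Line 3 (1899.57, Fenova, 1,845 units, ¥184,297.05):
Base rate for 1899.57 is 6%.
Duty = ¥184,297.05 × 6% = ¥11,057.82.
Total = ¥27,012.73 + ¥62,157.09 + ¥11,057.82 = ¥100,227.64.

¥100,227.64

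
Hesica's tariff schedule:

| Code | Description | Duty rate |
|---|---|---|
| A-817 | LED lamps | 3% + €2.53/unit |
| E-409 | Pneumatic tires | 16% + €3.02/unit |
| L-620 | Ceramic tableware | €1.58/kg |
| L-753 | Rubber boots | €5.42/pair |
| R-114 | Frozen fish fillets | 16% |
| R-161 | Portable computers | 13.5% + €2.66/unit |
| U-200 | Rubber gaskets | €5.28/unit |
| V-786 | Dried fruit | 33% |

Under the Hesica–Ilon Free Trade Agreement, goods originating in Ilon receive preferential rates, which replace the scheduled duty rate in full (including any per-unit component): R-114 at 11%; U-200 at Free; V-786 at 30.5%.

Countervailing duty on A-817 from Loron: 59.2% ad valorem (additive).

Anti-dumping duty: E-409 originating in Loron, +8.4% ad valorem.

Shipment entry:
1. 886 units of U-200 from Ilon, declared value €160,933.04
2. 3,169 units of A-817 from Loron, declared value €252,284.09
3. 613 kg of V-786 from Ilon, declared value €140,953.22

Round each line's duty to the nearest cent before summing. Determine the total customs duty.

€207,929.00

Line 1 (U-200, Ilon, 886 units, €160,933.04):
Base rate for U-200 is €5.28/unit.
Origin Ilon qualifies under the Hesica–Ilon agreement and U-200 is covered: preferential rate Free applies instead.
Duty = €160,933.04 × 0% = €0.00.
Line 2 (A-817, Loron, 3,169 units, €252,284.09):
Base rate for A-817 is 3% + €2.53/unit.
Additional duty on A-817 from Loron: +59.2%. Applied ad valorem rate: 3% + 59.2% = 62.2%.
Duty = €252,284.09 × 62.2% + 3,169 × €2.53 = €164,938.27.
Line 3 (V-786, Ilon, 613 kg, €140,953.22):
Base rate for V-786 is 33%.
Origin Ilon qualifies under the Hesica–Ilon agreement and V-786 is covered: preferential rate 30.5% applies instead.
Duty = €140,953.22 × 30.5% = €42,990.73.
Total = €0.00 + €164,938.27 + €42,990.73 = €207,929.00.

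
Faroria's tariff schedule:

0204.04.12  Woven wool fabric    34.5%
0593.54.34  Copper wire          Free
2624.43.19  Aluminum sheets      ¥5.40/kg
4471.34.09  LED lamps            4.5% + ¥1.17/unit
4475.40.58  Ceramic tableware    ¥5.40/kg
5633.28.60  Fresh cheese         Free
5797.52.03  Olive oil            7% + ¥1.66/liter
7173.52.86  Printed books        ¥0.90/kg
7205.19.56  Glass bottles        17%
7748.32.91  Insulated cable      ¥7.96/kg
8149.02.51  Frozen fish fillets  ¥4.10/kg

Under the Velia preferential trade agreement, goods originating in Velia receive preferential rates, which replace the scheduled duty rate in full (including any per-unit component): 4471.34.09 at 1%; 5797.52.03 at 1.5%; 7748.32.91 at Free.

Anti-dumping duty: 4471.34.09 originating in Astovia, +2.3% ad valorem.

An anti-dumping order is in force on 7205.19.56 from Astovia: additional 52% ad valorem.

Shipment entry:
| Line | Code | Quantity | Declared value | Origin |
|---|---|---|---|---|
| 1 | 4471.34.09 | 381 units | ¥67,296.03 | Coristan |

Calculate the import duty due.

¥3,474.09

Line 1 (4471.34.09, Coristan, 381 units, ¥67,296.03):
Base rate for 4471.34.09 is 4.5% + ¥1.17/unit.
4471.34.09 has an FTA preferential rate, but origin Coristan is not Velia; base rate stands.
The additional-duty order on 4471.34.09 targets Astovia, not Coristan; it does not apply.
Duty = ¥67,296.03 × 4.5% + 381 × ¥1.17 = ¥3,474.09.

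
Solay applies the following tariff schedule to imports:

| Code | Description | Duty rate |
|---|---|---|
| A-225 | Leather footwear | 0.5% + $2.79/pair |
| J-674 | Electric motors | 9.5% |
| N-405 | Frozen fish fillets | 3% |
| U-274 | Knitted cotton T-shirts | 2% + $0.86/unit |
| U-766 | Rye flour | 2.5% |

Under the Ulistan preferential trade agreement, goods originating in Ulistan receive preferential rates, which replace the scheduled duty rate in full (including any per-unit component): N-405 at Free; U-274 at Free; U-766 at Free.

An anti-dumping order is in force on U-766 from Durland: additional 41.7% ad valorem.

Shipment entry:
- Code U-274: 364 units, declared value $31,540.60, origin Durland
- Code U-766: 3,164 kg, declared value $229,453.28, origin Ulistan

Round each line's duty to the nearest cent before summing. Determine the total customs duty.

Line 1 (U-274, Durland, 364 units, $31,540.60):
Base rate for U-274 is 2% + $0.86/unit.
U-274 has an FTA preferential rate, but origin Durland is not Ulistan; base rate stands.
Duty = $31,540.60 × 2% + 364 × $0.86 = $943.85.
Line 2 (U-766, Ulistan, 3,164 kg, $229,453.28):
Base rate for U-766 is 2.5%.
Origin Ulistan qualifies under the Solay–Ulistan agreement and U-766 is covered: preferential rate Free applies instead.
The additional-duty order on U-766 targets Durland, not Ulistan; it does not apply.
Duty = $229,453.28 × 0% = $0.00.
Total = $943.85 + $0.00 = $943.85.

$943.85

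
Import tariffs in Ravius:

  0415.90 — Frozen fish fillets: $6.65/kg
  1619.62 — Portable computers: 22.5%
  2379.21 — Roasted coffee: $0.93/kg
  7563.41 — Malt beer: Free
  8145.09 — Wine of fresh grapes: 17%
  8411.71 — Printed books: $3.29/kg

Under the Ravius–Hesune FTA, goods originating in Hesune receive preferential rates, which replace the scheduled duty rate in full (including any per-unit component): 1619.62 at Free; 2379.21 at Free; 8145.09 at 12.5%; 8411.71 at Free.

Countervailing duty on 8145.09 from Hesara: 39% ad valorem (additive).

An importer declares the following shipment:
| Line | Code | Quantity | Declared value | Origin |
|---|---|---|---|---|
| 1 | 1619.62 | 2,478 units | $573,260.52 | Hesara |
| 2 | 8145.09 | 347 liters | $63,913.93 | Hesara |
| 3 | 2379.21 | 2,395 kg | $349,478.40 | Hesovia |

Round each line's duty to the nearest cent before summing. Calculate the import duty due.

Line 1 (1619.62, Hesara, 2,478 units, $573,260.52):
Base rate for 1619.62 is 22.5%.
1619.62 has an FTA preferential rate, but origin Hesara is not Hesune; base rate stands.
Duty = $573,260.52 × 22.5% = $128,983.62.
Line 2 (8145.09, Hesara, 347 liters, $63,913.93):
Base rate for 8145.09 is 17%.
8145.09 has an FTA preferential rate, but origin Hesara is not Hesune; base rate stands.
Additional duty on 8145.09 from Hesara: +39%. Applied ad valorem rate: 17% + 39% = 56%.
Duty = $63,913.93 × 56% = $35,791.80.
Line 3 (2379.21, Hesovia, 2,395 kg, $349,478.40):
Base rate for 2379.21 is $0.93/kg.
2379.21 has an FTA preferential rate, but origin Hesovia is not Hesune; base rate stands.
Duty = 2,395 × $0.93 = $2,227.35.
Total = $128,983.62 + $35,791.80 + $2,227.35 = $167,002.77.

$167,002.77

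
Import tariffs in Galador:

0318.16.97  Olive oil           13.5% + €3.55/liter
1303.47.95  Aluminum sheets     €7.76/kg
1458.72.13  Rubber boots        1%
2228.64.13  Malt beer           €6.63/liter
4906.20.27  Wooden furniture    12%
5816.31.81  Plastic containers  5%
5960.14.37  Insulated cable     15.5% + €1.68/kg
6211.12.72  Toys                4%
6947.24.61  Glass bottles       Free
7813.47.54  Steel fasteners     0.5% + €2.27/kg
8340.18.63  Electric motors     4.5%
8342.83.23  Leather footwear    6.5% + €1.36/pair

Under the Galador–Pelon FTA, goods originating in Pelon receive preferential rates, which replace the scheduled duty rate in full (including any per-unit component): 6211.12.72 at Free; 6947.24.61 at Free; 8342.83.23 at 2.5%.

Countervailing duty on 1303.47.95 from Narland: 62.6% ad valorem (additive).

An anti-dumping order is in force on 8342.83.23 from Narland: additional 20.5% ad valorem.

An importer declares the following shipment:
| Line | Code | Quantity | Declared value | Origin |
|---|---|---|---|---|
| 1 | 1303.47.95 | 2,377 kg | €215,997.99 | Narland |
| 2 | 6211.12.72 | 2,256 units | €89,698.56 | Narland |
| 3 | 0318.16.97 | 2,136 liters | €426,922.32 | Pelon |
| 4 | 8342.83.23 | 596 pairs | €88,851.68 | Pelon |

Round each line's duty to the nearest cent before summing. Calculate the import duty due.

Line 1 (1303.47.95, Narland, 2,377 kg, €215,997.99):
Base rate for 1303.47.95 is €7.76/kg.
Additional duty on 1303.47.95 from Narland: +62.6% ad valorem. Applied ad valorem rate = 62.6%.
Duty = €215,997.99 × 62.6% + 2,377 × €7.76 = €153,660.26.
Line 2 (6211.12.72, Narland, 2,256 units, €89,698.56):
Base rate for 6211.12.72 is 4%.
6211.12.72 has an FTA preferential rate, but origin Narland is not Pelon; base rate stands.
Duty = €89,698.56 × 4% = €3,587.94.
Line 3 (0318.16.97, Pelon, 2,136 liters, €426,922.32):
Base rate for 0318.16.97 is 13.5% + €3.55/liter.
Origin Pelon is the FTA partner but 0318.16.97 is not on the preference list; base rate stands.
Duty = €426,922.32 × 13.5% + 2,136 × €3.55 = €65,217.31.
Line 4 (8342.83.23, Pelon, 596 pairs, €88,851.68):
Base rate for 8342.83.23 is 6.5% + €1.36/pair.
Origin Pelon qualifies under the Galador–Pelon agreement and 8342.83.23 is covered: preferential rate 2.5% applies instead.
The additional-duty order on 8342.83.23 targets Narland, not Pelon; it does not apply.
Duty = €88,851.68 × 2.5% = €2,221.29.
Total = €153,660.26 + €3,587.94 + €65,217.31 + €2,221.29 = €224,686.80.

€224,686.80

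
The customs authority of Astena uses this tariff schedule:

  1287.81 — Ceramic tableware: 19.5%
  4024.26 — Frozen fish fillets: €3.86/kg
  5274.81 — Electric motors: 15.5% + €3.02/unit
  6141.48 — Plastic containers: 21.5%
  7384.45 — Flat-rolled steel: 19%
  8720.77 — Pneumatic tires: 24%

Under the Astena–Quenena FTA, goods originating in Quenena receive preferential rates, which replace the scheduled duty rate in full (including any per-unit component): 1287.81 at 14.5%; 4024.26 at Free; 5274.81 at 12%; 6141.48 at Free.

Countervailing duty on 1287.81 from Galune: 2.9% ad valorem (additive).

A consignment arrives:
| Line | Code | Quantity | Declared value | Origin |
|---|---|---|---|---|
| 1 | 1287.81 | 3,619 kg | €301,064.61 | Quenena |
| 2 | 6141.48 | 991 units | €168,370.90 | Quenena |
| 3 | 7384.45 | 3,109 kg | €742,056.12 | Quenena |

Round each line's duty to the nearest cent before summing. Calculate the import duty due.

Line 1 (1287.81, Quenena, 3,619 kg, €301,064.61):
Base rate for 1287.81 is 19.5%.
Origin Quenena qualifies under the Astena–Quenena agreement and 1287.81 is covered: preferential rate 14.5% applies instead.
The additional-duty order on 1287.81 targets Galune, not Quenena; it does not apply.
Duty = €301,064.61 × 14.5% = €43,654.37.
Line 2 (6141.48, Quenena, 991 units, €168,370.90):
Base rate for 6141.48 is 21.5%.
Origin Quenena qualifies under the Astena–Quenena agreement and 6141.48 is covered: preferential rate Free applies instead.
Duty = €168,370.90 × 0% = €0.00.
Line 3 (7384.45, Quenena, 3,109 kg, €742,056.12):
Base rate for 7384.45 is 19%.
Origin Quenena is the FTA partner but 7384.45 is not on the preference list; base rate stands.
Duty = €742,056.12 × 19% = €140,990.66.
Total = €43,654.37 + €0.00 + €140,990.66 = €184,645.03.

€184,645.03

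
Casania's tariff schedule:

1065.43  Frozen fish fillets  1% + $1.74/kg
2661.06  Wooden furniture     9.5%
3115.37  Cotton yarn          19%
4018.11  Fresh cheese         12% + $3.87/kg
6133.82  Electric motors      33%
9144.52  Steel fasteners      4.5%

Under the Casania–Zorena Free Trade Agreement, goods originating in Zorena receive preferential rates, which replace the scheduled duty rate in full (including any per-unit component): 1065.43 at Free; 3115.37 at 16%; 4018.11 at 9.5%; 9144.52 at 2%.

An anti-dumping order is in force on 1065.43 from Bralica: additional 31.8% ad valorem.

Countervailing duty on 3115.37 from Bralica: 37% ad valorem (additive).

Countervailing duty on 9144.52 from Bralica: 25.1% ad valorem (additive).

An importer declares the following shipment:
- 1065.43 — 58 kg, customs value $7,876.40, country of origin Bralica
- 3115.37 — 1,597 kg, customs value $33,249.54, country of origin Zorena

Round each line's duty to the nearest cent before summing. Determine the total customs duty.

$8,004.31

Line 1 (1065.43, Bralica, 58 kg, $7,876.40):
Base rate for 1065.43 is 1% + $1.74/kg.
1065.43 has an FTA preferential rate, but origin Bralica is not Zorena; base rate stands.
Additional duty on 1065.43 from Bralica: +31.8%. Applied ad valorem rate: 1% + 31.8% = 32.8%.
Duty = $7,876.40 × 32.8% + 58 × $1.74 = $2,684.38.
Line 2 (3115.37, Zorena, 1,597 kg, $33,249.54):
Base rate for 3115.37 is 19%.
Origin Zorena qualifies under the Casania–Zorena agreement and 3115.37 is covered: preferential rate 16% applies instead.
The additional-duty order on 3115.37 targets Bralica, not Zorena; it does not apply.
Duty = $33,249.54 × 16% = $5,319.93.
Total = $2,684.38 + $5,319.93 = $8,004.31.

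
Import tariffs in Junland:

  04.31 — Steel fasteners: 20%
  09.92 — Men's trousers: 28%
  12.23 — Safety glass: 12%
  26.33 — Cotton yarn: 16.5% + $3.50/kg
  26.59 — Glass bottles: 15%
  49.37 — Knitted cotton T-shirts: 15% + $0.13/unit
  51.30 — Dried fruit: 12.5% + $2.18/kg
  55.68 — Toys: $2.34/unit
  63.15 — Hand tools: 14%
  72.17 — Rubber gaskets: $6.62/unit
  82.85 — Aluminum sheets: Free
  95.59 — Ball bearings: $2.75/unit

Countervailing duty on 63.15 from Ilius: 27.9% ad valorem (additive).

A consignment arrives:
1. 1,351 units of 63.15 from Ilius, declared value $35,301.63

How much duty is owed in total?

$14,791.38

Line 1 (63.15, Ilius, 1,351 units, $35,301.63):
Base rate for 63.15 is 14%.
Additional duty on 63.15 from Ilius: +27.9%. Applied ad valorem rate: 14% + 27.9% = 41.9%.
Duty = $35,301.63 × 41.9% = $14,791.38.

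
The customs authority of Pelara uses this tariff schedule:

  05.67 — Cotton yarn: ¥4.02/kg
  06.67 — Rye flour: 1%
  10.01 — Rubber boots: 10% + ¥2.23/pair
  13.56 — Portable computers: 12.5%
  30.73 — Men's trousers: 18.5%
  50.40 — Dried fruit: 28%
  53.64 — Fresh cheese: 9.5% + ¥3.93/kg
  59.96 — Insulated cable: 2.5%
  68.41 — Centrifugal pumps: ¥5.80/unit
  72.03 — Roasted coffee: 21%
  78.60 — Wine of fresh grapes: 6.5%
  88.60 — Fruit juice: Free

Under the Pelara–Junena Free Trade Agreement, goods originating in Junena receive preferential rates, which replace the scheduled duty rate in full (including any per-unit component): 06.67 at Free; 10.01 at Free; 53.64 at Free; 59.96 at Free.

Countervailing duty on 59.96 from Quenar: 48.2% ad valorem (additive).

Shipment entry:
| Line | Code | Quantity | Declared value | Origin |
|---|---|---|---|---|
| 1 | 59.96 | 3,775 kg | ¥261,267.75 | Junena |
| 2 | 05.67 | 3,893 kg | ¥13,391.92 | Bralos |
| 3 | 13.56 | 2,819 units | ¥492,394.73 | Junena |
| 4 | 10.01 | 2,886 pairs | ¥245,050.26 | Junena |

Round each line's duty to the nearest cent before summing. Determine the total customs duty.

Line 1 (59.96, Junena, 3,775 kg, ¥261,267.75):
Base rate for 59.96 is 2.5%.
Origin Junena qualifies under the Pelara–Junena agreement and 59.96 is covered: preferential rate Free applies instead.
The additional-duty order on 59.96 targets Quenar, not Junena; it does not apply.
Duty = ¥261,267.75 × 0% = ¥0.00.
Line 2 (05.67, Bralos, 3,893 kg, ¥13,391.92):
Base rate for 05.67 is ¥4.02/kg.
Duty = 3,893 × ¥4.02 = ¥15,649.86.
Line 3 (13.56, Junena, 2,819 units, ¥492,394.73):
Base rate for 13.56 is 12.5%.
Origin Junena is the FTA partner but 13.56 is not on the preference list; base rate stands.
Duty = ¥492,394.73 × 12.5% = ¥61,549.34.
Line 4 (10.01, Junena, 2,886 pairs, ¥245,050.26):
Base rate for 10.01 is 10% + ¥2.23/pair.
Origin Junena qualifies under the Pelara–Junena agreement and 10.01 is covered: preferential rate Free applies instead.
Duty = ¥245,050.26 × 0% = ¥0.00.
Total = ¥0.00 + ¥15,649.86 + ¥61,549.34 + ¥0.00 = ¥77,199.20.

¥77,199.20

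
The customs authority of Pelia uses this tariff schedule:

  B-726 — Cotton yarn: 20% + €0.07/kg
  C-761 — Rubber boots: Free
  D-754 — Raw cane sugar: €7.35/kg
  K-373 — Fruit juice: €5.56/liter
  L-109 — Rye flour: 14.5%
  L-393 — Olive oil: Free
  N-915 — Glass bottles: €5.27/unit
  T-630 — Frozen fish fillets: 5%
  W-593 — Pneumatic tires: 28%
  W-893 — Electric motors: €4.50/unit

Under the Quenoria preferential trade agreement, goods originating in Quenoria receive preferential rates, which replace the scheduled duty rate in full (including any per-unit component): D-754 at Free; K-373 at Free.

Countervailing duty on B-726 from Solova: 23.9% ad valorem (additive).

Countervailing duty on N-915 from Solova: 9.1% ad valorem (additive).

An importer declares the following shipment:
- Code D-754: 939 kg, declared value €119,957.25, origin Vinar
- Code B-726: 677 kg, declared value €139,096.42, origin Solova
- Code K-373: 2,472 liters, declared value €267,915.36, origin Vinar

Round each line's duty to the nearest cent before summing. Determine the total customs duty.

€81,756.69

Line 1 (D-754, Vinar, 939 kg, €119,957.25):
Base rate for D-754 is €7.35/kg.
D-754 has an FTA preferential rate, but origin Vinar is not Quenoria; base rate stands.
Duty = 939 × €7.35 = €6,901.65.
Line 2 (B-726, Solova, 677 kg, €139,096.42):
Base rate for B-726 is 20% + €0.07/kg.
Additional duty on B-726 from Solova: +23.9%. Applied ad valorem rate: 20% + 23.9% = 43.9%.
Duty = €139,096.42 × 43.9% + 677 × €0.07 = €61,110.72.
Line 3 (K-373, Vinar, 2,472 liters, €267,915.36):
Base rate for K-373 is €5.56/liter.
K-373 has an FTA preferential rate, but origin Vinar is not Quenoria; base rate stands.
Duty = 2,472 × €5.56 = €13,744.32.
Total = €6,901.65 + €61,110.72 + €13,744.32 = €81,756.69.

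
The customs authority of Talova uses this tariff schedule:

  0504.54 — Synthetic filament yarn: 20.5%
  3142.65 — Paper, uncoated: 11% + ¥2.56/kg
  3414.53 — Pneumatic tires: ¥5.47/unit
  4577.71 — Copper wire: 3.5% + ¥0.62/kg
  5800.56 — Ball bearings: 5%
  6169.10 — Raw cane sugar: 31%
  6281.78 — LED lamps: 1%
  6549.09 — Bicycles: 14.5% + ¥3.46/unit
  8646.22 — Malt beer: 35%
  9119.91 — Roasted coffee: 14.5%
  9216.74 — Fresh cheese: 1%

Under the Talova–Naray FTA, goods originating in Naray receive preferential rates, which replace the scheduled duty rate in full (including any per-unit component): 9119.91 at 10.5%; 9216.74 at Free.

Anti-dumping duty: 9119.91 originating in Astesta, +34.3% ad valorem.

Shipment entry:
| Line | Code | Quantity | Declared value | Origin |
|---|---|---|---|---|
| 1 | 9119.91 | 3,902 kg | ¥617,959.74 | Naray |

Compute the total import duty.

¥64,885.77

Line 1 (9119.91, Naray, 3,902 kg, ¥617,959.74):
Base rate for 9119.91 is 14.5%.
Origin Naray qualifies under the Talova–Naray agreement and 9119.91 is covered: preferential rate 10.5% applies instead.
The additional-duty order on 9119.91 targets Astesta, not Naray; it does not apply.
Duty = ¥617,959.74 × 10.5% = ¥64,885.77.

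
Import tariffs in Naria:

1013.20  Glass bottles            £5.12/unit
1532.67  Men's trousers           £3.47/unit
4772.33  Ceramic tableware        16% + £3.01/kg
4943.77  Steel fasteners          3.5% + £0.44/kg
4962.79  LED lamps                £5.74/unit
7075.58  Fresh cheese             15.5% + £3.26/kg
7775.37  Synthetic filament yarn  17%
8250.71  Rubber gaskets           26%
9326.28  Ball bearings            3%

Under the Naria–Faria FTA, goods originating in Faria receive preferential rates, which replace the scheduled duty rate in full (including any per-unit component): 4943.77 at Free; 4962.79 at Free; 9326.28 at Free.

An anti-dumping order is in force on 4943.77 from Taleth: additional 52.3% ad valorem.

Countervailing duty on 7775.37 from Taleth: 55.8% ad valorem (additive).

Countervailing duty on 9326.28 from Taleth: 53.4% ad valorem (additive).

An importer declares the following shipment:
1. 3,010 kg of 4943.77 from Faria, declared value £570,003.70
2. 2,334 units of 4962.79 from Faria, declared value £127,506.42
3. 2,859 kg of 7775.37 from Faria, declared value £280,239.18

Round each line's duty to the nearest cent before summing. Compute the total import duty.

Line 1 (4943.77, Faria, 3,010 kg, £570,003.70):
Base rate for 4943.77 is 3.5% + £0.44/kg.
Origin Faria qualifies under the Naria–Faria agreement and 4943.77 is covered: preferential rate Free applies instead.
The additional-duty order on 4943.77 targets Taleth, not Faria; it does not apply.
Duty = £570,003.70 × 0% = £0.00.
Line 2 (4962.79, Faria, 2,334 units, £127,506.42):
Base rate for 4962.79 is £5.74/unit.
Origin Faria qualifies under the Naria–Faria agreement and 4962.79 is covered: preferential rate Free applies instead.
Duty = £127,506.42 × 0% = £0.00.
Line 3 (7775.37, Faria, 2,859 kg, £280,239.18):
Base rate for 7775.37 is 17%.
Origin Faria is the FTA partner but 7775.37 is not on the preference list; base rate stands.
The additional-duty order on 7775.37 targets Taleth, not Faria; it does not apply.
Duty = £280,239.18 × 17% = £47,640.66.
Total = £0.00 + £0.00 + £47,640.66 = £47,640.66.

£47,640.66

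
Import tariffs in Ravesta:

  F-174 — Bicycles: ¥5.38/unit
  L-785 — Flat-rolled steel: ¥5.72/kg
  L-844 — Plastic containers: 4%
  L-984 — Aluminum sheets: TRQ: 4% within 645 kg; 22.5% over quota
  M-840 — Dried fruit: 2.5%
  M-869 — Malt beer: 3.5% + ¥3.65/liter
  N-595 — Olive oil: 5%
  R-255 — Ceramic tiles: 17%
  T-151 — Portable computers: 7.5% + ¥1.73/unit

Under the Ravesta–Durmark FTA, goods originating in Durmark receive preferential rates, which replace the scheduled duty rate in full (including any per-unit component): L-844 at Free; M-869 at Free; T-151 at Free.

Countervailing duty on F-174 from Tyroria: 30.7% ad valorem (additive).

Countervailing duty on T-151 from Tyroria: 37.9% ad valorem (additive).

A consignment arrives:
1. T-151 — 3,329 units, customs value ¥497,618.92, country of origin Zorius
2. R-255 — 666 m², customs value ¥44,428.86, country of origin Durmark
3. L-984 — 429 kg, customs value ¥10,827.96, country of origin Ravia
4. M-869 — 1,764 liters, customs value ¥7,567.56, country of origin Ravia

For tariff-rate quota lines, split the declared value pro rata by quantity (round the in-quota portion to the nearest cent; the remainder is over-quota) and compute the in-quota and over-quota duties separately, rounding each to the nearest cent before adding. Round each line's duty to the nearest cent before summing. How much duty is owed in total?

¥57,770.08

Line 1 (T-151, Zorius, 3,329 units, ¥497,618.92):
Base rate for T-151 is 7.5% + ¥1.73/unit.
T-151 has an FTA preferential rate, but origin Zorius is not Durmark; base rate stands.
The additional-duty order on T-151 targets Tyroria, not Zorius; it does not apply.
Duty = ¥497,618.92 × 7.5% + 3,329 × ¥1.73 = ¥43,080.59.
Line 2 (R-255, Durmark, 666 m², ¥44,428.86):
Base rate for R-255 is 17%.
Origin Durmark is the FTA partner but R-255 is not on the preference list; base rate stands.
Duty = ¥44,428.86 × 17% = ¥7,552.91.
Line 3 (L-984, Ravia, 429 kg, ¥10,827.96):
Code L-984 is under a tariff-rate quota (threshold 645 kg). Quantity 429 kg is within the quota, so the in-quota rate 4% applies to the full value.
Duty = ¥10,827.96 × 4% = ¥433.12.
Line 4 (M-869, Ravia, 1,764 liters, ¥7,567.56):
Base rate for M-869 is 3.5% + ¥3.65/liter.
M-869 has an FTA preferential rate, but origin Ravia is not Durmark; base rate stands.
Duty = ¥7,567.56 × 3.5% + 1,764 × ¥3.65 = ¥6,703.46.
Total = ¥43,080.59 + ¥7,552.91 + ¥433.12 + ¥6,703.46 = ¥57,770.08.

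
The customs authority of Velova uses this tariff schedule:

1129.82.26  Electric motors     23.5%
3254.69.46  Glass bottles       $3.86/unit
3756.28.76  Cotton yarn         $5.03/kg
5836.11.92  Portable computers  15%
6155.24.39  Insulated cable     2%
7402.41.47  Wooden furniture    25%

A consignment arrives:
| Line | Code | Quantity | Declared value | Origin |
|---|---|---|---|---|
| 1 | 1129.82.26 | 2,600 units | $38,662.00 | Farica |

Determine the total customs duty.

$9,085.57

Line 1 (1129.82.26, Farica, 2,600 units, $38,662.00):
Base rate for 1129.82.26 is 23.5%.
Duty = $38,662.00 × 23.5% = $9,085.57.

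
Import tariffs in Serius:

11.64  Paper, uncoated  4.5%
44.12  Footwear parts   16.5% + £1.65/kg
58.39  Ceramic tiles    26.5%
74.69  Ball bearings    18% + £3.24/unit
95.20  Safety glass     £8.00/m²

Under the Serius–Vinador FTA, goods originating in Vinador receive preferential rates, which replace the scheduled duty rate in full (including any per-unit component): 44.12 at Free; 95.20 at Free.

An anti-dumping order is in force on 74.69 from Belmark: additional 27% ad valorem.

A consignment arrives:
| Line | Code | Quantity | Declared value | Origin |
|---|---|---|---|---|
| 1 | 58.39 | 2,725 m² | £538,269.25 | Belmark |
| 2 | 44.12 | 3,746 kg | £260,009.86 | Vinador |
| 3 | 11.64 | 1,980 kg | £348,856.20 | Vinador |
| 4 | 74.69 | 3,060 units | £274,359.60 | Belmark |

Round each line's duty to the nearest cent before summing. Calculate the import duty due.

Line 1 (58.39, Belmark, 2,725 m², £538,269.25):
Base rate for 58.39 is 26.5%.
Duty = £538,269.25 × 26.5% = £142,641.35.
Line 2 (44.12, Vinador, 3,746 kg, £260,009.86):
Base rate for 44.12 is 16.5% + £1.65/kg.
Origin Vinador qualifies under the Serius–Vinador agreement and 44.12 is covered: preferential rate Free applies instead.
Duty = £260,009.86 × 0% = £0.00.
Line 3 (11.64, Vinador, 1,980 kg, £348,856.20):
Base rate for 11.64 is 4.5%.
Origin Vinador is the FTA partner but 11.64 is not on the preference list; base rate stands.
Duty = £348,856.20 × 4.5% = £15,698.53.
Line 4 (74.69, Belmark, 3,060 units, £274,359.60):
Base rate for 74.69 is 18% + £3.24/unit.
Additional duty on 74.69 from Belmark: +27%. Applied ad valorem rate: 18% + 27% = 45%.
Duty = £274,359.60 × 45% + 3,060 × £3.24 = £133,376.22.
Total = £142,641.35 + £0.00 + £15,698.53 + £133,376.22 = £291,716.10.

£291,716.10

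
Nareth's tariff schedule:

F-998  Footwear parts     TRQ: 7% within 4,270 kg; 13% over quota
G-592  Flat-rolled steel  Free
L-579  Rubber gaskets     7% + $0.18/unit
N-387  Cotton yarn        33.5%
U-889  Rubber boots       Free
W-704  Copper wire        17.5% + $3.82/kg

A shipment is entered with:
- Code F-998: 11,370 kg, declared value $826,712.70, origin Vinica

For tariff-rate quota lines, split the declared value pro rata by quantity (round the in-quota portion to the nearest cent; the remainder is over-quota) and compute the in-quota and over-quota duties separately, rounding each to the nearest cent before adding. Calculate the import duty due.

$88,844.35

Line 1 (F-998, Vinica, 11,370 kg, $826,712.70):
Code F-998 is under a tariff-rate quota (threshold 4,270 kg). In-quota: 4,270 kg at 7%; over-quota: 7,100 kg at 13%.
Pro-rata value split: in-quota = $826,712.70 × 4,270/11,370 = $310,471.70; over-quota = $826,712.70 − $310,471.70 = $516,241.00.
In-quota duty = $310,471.70 × 7% = $21,733.02. Over-quota duty = $516,241.00 × 13% = $67,111.33.
Line duty = $21,733.02 + $67,111.33 = $88,844.35.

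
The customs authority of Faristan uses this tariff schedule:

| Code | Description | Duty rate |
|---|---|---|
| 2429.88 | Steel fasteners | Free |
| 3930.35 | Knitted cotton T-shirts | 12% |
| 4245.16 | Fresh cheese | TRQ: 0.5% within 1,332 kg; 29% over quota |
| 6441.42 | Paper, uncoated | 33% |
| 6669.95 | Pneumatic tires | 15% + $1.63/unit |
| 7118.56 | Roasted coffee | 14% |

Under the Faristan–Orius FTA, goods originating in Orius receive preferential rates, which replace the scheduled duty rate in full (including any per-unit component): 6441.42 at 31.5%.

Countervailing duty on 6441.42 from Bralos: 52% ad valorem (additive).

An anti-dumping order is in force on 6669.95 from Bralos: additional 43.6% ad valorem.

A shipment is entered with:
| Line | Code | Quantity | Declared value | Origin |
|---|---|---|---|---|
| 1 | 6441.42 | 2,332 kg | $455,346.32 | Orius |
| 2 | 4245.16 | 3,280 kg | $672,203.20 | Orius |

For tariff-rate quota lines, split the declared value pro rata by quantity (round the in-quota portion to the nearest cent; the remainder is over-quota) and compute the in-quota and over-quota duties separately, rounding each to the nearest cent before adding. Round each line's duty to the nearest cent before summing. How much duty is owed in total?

Line 1 (6441.42, Orius, 2,332 kg, $455,346.32):
Base rate for 6441.42 is 33%.
Origin Orius qualifies under the Faristan–Orius agreement and 6441.42 is covered: preferential rate 31.5% applies instead.
The additional-duty order on 6441.42 targets Bralos, not Orius; it does not apply.
Duty = $455,346.32 × 31.5% = $143,434.09.
Line 2 (4245.16, Orius, 3,280 kg, $672,203.20):
Code 4245.16 is under a tariff-rate quota (threshold 1,332 kg). In-quota: 1,332 kg at 0.5%; over-quota: 1,948 kg at 29%.
Pro-rata value split: in-quota = $672,203.20 × 1,332/3,280 = $272,980.08; over-quota = $672,203.20 − $272,980.08 = $399,223.12.
In-quota duty = $272,980.08 × 0.5% = $1,364.90. Over-quota duty = $399,223.12 × 29% = $115,774.70.
Line duty = $1,364.90 + $115,774.70 = $117,139.60.
Total = $143,434.09 + $117,139.60 = $260,573.69.

$260,573.69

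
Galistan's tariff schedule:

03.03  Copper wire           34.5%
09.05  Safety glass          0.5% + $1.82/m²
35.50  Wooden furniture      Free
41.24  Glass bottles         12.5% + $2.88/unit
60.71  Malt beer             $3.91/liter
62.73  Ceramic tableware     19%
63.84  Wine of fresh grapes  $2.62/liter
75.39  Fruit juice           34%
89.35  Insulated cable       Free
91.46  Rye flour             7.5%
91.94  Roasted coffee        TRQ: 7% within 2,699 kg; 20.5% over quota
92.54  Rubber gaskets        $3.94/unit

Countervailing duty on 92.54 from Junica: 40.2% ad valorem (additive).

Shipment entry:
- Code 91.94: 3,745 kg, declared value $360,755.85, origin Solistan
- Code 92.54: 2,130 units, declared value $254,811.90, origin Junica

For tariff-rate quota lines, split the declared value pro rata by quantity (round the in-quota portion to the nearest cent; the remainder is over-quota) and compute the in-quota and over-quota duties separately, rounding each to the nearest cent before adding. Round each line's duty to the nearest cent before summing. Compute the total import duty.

Line 1 (91.94, Solistan, 3,745 kg, $360,755.85):
Code 91.94 is under a tariff-rate quota (threshold 2,699 kg). In-quota: 2,699 kg at 7%; over-quota: 1,046 kg at 20.5%.
Pro-rata value split: in-quota = $360,755.85 × 2,699/3,745 = $259,994.67; over-quota = $360,755.85 − $259,994.67 = $100,761.18.
In-quota duty = $259,994.67 × 7% = $18,199.63. Over-quota duty = $100,761.18 × 20.5% = $20,656.04.
Line duty = $18,199.63 + $20,656.04 = $38,855.67.
Line 2 (92.54, Junica, 2,130 units, $254,811.90):
Base rate for 92.54 is $3.94/unit.
Additional duty on 92.54 from Junica: +40.2% ad valorem. Applied ad valorem rate = 40.2%.
Duty = $254,811.90 × 40.2% + 2,130 × $3.94 = $110,826.58.
Total = $38,855.67 + $110,826.58 = $149,682.25.

$149,682.25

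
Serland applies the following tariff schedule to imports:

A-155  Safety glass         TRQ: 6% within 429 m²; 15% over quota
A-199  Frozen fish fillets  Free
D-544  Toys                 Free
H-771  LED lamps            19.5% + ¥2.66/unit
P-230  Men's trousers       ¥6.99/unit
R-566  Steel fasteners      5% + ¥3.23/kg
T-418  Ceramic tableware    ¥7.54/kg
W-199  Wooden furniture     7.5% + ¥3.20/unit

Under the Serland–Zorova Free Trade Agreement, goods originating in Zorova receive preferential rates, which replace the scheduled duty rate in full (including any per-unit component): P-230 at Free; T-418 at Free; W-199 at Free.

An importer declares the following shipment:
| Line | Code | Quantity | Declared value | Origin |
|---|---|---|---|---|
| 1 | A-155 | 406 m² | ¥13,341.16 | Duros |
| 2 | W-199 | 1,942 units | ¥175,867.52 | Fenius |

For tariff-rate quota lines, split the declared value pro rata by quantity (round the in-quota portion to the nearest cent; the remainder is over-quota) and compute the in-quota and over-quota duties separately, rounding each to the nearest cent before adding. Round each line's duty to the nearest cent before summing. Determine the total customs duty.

Line 1 (A-155, Duros, 406 m², ¥13,341.16):
Code A-155 is under a tariff-rate quota (threshold 429 m²). Quantity 406 m² is within the quota, so the in-quota rate 6% applies to the full value.
Duty = ¥13,341.16 × 6% = ¥800.47.
Line 2 (W-199, Fenius, 1,942 units, ¥175,867.52):
Base rate for W-199 is 7.5% + ¥3.20/unit.
W-199 has an FTA preferential rate, but origin Fenius is not Zorova; base rate stands.
Duty = ¥175,867.52 × 7.5% + 1,942 × ¥3.20 = ¥19,404.46.
Total = ¥800.47 + ¥19,404.46 = ¥20,204.93.

¥20,204.93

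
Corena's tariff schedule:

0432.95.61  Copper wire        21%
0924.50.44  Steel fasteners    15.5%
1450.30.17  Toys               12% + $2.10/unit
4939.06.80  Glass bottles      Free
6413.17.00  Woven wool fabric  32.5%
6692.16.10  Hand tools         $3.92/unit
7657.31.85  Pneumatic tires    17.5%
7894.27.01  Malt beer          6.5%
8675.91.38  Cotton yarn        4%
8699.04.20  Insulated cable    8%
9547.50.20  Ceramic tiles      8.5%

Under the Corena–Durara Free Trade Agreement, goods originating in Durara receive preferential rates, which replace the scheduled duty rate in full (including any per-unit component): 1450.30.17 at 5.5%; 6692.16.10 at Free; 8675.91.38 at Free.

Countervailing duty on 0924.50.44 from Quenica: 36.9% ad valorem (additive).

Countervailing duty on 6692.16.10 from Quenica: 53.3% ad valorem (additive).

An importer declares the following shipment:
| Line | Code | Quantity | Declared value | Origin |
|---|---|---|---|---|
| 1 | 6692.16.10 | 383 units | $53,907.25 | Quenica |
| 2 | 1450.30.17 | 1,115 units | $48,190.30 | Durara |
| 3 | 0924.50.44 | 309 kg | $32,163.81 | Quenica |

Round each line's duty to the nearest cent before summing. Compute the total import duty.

$49,738.23

Line 1 (6692.16.10, Quenica, 383 units, $53,907.25):
Base rate for 6692.16.10 is $3.92/unit.
6692.16.10 has an FTA preferential rate, but origin Quenica is not Durara; base rate stands.
Additional duty on 6692.16.10 from Quenica: +53.3% ad valorem. Applied ad valorem rate = 53.3%.
Duty = $53,907.25 × 53.3% + 383 × $3.92 = $30,233.92.
Line 2 (1450.30.17, Durara, 1,115 units, $48,190.30):
Base rate for 1450.30.17 is 12% + $2.10/unit.
Origin Durara qualifies under the Corena–Durara agreement and 1450.30.17 is covered: preferential rate 5.5% applies instead.
Duty = $48,190.30 × 5.5% = $2,650.47.
Line 3 (0924.50.44, Quenica, 309 kg, $32,163.81):
Base rate for 0924.50.44 is 15.5%.
Additional duty on 0924.50.44 from Quenica: +36.9%. Applied ad valorem rate: 15.5% + 36.9% = 52.4%.
Duty = $32,163.81 × 52.4% = $16,853.84.
Total = $30,233.92 + $2,650.47 + $16,853.84 = $49,738.23.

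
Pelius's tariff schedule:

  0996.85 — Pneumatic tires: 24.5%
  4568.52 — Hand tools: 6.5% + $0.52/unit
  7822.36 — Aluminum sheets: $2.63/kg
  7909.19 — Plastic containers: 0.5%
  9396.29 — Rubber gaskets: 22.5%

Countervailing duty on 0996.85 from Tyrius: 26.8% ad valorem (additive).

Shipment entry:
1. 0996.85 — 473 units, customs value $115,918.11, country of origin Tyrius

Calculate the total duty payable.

$59,465.99

Line 1 (0996.85, Tyrius, 473 units, $115,918.11):
Base rate for 0996.85 is 24.5%.
Additional duty on 0996.85 from Tyrius: +26.8%. Applied ad valorem rate: 24.5% + 26.8% = 51.3%.
Duty = $115,918.11 × 51.3% = $59,465.99.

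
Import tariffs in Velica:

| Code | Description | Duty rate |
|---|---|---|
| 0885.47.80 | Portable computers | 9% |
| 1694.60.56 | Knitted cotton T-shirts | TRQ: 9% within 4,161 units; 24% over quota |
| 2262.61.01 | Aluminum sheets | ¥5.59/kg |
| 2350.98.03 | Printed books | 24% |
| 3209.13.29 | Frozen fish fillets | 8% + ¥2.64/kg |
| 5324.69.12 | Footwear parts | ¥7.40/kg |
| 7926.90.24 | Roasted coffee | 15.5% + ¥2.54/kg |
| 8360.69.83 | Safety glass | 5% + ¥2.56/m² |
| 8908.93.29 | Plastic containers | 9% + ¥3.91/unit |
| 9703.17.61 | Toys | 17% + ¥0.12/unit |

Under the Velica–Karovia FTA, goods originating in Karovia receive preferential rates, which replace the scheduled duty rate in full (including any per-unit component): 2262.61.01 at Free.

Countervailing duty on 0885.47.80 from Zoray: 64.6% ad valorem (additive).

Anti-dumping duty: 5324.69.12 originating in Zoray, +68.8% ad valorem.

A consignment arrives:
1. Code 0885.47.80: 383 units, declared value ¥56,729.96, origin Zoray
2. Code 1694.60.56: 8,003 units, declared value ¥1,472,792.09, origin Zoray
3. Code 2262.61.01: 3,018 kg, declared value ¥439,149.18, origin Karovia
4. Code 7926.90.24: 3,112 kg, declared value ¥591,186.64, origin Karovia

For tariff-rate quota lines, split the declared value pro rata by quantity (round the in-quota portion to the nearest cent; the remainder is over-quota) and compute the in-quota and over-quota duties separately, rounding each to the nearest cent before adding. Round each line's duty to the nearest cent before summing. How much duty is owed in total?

Line 1 (0885.47.80, Zoray, 383 units, ¥56,729.96):
Base rate for 0885.47.80 is 9%.
Additional duty on 0885.47.80 from Zoray: +64.6%. Applied ad valorem rate: 9% + 64.6% = 73.6%.
Duty = ¥56,729.96 × 73.6% = ¥41,753.25.
Line 2 (1694.60.56, Zoray, 8,003 units, ¥1,472,792.09):
Code 1694.60.56 is under a tariff-rate quota (threshold 4,161 units). In-quota: 4,161 units at 9%; over-quota: 3,842 units at 24%.
Pro-rata value split: in-quota = ¥1,472,792.09 × 4,161/8,003 = ¥765,748.83; over-quota = ¥1,472,792.09 − ¥765,748.83 = ¥707,043.26.
In-quota duty = ¥765,748.83 × 9% = ¥68,917.39. Over-quota duty = ¥707,043.26 × 24% = ¥169,690.38.
Line duty = ¥68,917.39 + ¥169,690.38 = ¥238,607.77.
Line 3 (2262.61.01, Karovia, 3,018 kg, ¥439,149.18):
Base rate for 2262.61.01 is ¥5.59/kg.
Origin Karovia qualifies under the Velica–Karovia agreement and 2262.61.01 is covered: preferential rate Free applies instead.
Duty = ¥439,149.18 × 0% = ¥0.00.
Line 4 (7926.90.24, Karovia, 3,112 kg, ¥591,186.64):
Base rate for 7926.90.24 is 15.5% + ¥2.54/kg.
Origin Karovia is the FTA partner but 7926.90.24 is not on the preference list; base rate stands.
Duty = ¥591,186.64 × 15.5% + 3,112 × ¥2.54 = ¥99,538.41.
Total = ¥41,753.25 + ¥238,607.77 + ¥0.00 + ¥99,538.41 = ¥379,899.43.

¥379,899.43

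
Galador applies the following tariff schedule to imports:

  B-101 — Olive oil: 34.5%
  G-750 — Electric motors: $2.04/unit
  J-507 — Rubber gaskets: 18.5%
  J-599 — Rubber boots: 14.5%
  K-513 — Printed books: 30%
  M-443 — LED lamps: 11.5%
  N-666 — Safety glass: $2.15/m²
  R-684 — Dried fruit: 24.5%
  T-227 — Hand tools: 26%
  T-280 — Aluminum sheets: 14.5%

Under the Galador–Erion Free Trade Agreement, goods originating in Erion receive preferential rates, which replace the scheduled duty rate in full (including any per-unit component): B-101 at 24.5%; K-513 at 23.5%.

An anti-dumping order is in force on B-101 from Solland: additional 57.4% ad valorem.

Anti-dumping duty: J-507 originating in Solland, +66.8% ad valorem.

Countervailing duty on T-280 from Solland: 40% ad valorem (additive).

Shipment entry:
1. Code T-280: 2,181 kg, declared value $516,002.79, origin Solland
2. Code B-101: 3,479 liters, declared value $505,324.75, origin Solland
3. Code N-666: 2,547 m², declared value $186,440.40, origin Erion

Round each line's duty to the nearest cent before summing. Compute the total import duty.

$751,091.02

Line 1 (T-280, Solland, 2,181 kg, $516,002.79):
Base rate for T-280 is 14.5%.
Additional duty on T-280 from Solland: +40%. Applied ad valorem rate: 14.5% + 40% = 54.5%.
Duty = $516,002.79 × 54.5% = $281,221.52.
Line 2 (B-101, Solland, 3,479 liters, $505,324.75):
Base rate for B-101 is 34.5%.
B-101 has an FTA preferential rate, but origin Solland is not Erion; base rate stands.
Additional duty on B-101 from Solland: +57.4%. Applied ad valorem rate: 34.5% + 57.4% = 91.9%.
Duty = $505,324.75 × 91.9% = $464,393.45.
Line 3 (N-666, Erion, 2,547 m², $186,440.40):
Base rate for N-666 is $2.15/m².
Origin Erion is the FTA partner but N-666 is not on the preference list; base rate stands.
Duty = 2,547 × $2.15 = $5,476.05.
Total = $281,221.52 + $464,393.45 + $5,476.05 = $751,091.02.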